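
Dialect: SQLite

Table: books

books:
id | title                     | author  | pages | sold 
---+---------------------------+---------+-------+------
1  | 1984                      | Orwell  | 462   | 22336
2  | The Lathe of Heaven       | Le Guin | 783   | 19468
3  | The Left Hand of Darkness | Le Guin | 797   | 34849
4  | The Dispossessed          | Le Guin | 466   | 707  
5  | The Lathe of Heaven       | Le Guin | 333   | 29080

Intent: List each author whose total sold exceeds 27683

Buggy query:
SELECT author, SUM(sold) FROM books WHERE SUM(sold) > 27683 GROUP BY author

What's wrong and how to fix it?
Bug: Aggregate functions cannot appear in a WHERE clause

Fix: Use HAVING (which filters groups after aggregation) instead of WHERE

Corrected query:
SELECT author, SUM(sold) FROM books GROUP BY author HAVING SUM(sold) > 27683

Result:
author  | SUM(sold)
--------+----------
Le Guin | 84104    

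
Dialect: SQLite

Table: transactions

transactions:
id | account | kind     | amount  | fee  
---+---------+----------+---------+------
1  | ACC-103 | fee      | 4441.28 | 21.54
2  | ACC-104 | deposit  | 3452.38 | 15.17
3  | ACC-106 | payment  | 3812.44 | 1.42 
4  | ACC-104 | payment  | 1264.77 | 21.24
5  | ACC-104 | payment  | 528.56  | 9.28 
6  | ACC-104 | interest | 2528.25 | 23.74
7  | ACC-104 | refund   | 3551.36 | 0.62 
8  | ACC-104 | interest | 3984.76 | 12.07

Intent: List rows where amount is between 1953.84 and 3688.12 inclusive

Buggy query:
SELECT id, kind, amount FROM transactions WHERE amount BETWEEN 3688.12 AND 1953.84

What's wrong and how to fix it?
Bug: The bounds are reversed; BETWEEN a AND b requires a <= b to match anything

Fix: Swap the bounds so the smaller value comes first

Corrected query:
SELECT id, kind, amount FROM transactions WHERE amount BETWEEN 1953.84 AND 3688.12

Result:
id | kind     | amount 
---+----------+--------
2  | deposit  | 3452.38
6  | interest | 2528.25
7  | refund   | 3551.36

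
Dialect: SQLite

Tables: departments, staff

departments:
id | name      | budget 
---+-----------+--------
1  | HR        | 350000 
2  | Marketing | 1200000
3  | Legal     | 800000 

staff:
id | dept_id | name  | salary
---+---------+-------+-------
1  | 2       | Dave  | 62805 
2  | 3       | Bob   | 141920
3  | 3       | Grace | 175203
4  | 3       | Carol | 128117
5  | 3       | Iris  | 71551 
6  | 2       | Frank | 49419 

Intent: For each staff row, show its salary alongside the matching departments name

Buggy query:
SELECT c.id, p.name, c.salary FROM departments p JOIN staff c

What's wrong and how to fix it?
Bug: JOIN with no ON clause produces a cartesian product; every staff row pairs with every departments row

Fix: Specify the join condition linking the foreign key to the parent id

Corrected query:
SELECT c.id, p.name, c.salary FROM departments p JOIN staff c ON c.dept_id = p.id

Result:
id | name      | salary
---+-----------+-------
1  | Marketing | 62805 
2  | Legal     | 141920
3  | Legal     | 175203
4  | Legal     | 128117
5  | Legal     | 71551 
6  | Marketing | 49419 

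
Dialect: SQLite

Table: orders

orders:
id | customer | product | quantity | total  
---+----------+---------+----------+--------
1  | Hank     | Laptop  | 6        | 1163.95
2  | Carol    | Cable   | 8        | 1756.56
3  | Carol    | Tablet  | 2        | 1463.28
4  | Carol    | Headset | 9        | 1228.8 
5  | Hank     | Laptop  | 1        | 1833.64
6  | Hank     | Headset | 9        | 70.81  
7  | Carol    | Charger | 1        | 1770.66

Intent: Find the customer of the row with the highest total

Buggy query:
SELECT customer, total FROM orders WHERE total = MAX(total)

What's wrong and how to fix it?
Bug: MAX(total) is an aggregate and cannot be used directly in WHERE

Fix: Use a subquery: WHERE total = (SELECT MAX(total) FROM orders)

Corrected query:
SELECT customer, total FROM orders WHERE total = (SELECT MAX(total) FROM orders)

Result:
customer | total  
---------+--------
Hank     | 1833.64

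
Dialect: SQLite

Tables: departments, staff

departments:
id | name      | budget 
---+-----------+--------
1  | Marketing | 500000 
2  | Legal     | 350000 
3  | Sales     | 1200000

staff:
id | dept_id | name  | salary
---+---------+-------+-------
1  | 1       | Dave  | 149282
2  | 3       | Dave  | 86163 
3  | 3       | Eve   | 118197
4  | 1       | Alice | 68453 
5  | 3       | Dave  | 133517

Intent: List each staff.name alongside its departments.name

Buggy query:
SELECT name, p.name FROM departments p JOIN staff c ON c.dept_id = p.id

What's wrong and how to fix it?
Bug: Both tables have a 'name' column; the unqualified reference is ambiguous

Fix: Prefix ambiguous columns with the table alias

Corrected query:
SELECT c.name, p.name FROM departments p JOIN staff c ON c.dept_id = p.id

Result:
name  | name     
------+----------
Dave  | Marketing
Dave  | Sales    
Eve   | Sales    
Alice | Marketing
Dave  | Sales    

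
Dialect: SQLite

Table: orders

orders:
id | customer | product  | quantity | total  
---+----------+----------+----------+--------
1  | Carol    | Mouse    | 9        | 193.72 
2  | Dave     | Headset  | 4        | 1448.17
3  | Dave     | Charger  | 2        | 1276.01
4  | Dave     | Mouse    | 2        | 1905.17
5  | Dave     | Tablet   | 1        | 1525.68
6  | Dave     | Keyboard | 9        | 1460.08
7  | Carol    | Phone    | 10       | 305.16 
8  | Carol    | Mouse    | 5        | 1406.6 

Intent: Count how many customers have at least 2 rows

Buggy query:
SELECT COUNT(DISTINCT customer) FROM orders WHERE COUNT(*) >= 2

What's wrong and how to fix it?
Bug: COUNT(*) cannot appear in WHERE; the per-group count doesn't exist yet

Fix: Use a subquery that GROUPs and filters with HAVING, then count its rows

Corrected query:
SELECT COUNT(*) FROM (SELECT customer FROM orders GROUP BY customer HAVING COUNT(*) >= 2)

Result:
COUNT(*)
--------
2       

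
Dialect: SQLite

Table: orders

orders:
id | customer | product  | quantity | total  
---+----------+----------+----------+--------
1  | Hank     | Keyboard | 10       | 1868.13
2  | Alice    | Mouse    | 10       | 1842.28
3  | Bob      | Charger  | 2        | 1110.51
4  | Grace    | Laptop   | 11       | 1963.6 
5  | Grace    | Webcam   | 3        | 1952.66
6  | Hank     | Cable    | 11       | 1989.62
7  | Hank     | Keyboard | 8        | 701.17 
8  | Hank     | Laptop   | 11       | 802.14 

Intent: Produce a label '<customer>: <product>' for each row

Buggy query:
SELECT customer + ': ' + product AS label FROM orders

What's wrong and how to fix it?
Bug: SQLite uses || for string concatenation; + coerces text to numbers (yielding 0)

Fix: Use the || operator for string concatenation

Corrected query:
SELECT customer || ': ' || product AS label FROM orders

Result:
label         
--------------
Hank: Keyboard
Alice: Mouse  
Bob: Charger  
Grace: Laptop 
Grace: Webcam 
Hank: Cable   
Hank: Keyboard
Hank: Laptop  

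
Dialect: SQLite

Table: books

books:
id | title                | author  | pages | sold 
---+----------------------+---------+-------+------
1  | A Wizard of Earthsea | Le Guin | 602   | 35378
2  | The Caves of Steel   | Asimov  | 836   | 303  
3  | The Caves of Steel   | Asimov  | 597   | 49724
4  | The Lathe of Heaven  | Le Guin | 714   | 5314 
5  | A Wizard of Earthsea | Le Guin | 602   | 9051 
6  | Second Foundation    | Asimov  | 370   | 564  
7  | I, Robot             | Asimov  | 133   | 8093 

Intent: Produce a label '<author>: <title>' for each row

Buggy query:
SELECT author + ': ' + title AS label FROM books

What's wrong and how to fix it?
Bug: '+' is numeric addition; on text columns SQLite converts them to 0 instead of concatenating

Fix: Use the || operator for string concatenation

Corrected query:
SELECT author || ': ' || title AS label FROM books

Result:
label                        
-----------------------------
Le Guin: A Wizard of Earthsea
Asimov: The Caves of Steel   
Asimov: The Caves of Steel   
Le Guin: The Lathe of Heaven 
Le Guin: A Wizard of Earthsea
Asimov: Second Foundation    
Asimov: I, Robot             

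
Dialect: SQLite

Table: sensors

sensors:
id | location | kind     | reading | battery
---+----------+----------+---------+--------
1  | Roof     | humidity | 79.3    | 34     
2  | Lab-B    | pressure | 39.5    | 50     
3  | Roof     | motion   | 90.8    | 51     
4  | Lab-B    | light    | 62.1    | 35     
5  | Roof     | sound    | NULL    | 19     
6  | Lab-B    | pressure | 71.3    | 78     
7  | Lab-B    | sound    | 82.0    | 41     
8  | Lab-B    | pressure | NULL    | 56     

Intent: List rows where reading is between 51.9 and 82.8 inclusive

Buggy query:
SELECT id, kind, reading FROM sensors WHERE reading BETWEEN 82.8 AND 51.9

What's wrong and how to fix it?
Bug: The bounds are reversed; BETWEEN a AND b requires a <= b to match anything

Fix: Write BETWEEN 51.9 AND 82.8

Corrected query:
SELECT id, kind, reading FROM sensors WHERE reading BETWEEN 51.9 AND 82.8

Result:
id | kind     | reading
---+----------+--------
1  | humidity | 79.3   
4  | light    | 62.1   
6  | pressure | 71.3   
7  | sound    | 82     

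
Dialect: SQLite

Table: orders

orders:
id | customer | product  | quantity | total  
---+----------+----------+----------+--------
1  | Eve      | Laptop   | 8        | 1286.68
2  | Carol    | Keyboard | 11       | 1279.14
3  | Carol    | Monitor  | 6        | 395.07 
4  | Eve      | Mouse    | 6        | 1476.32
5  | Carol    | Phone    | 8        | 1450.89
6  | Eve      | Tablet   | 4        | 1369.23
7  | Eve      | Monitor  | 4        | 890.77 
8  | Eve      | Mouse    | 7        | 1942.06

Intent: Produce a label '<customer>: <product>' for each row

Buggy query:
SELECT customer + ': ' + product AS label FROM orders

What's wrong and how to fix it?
Bug: SQLite uses || for string concatenation; + coerces text to numbers (yielding 0)

Fix: Use the || operator for string concatenation

Corrected query:
SELECT customer || ': ' || product AS label FROM orders

Result:
label          
---------------
Eve: Laptop    
Carol: Keyboard
Carol: Monitor 
Eve: Mouse     
Carol: Phone   
Eve: Tablet    
Eve: Monitor   
Eve: Mouse     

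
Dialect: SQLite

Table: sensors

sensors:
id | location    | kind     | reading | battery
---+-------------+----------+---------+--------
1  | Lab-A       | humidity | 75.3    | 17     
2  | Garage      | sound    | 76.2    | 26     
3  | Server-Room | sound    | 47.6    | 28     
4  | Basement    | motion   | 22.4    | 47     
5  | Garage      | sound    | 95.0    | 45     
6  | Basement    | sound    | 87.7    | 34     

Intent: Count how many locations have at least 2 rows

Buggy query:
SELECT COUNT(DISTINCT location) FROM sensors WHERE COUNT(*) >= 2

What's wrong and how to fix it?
Bug: WHERE filters individual rows, not groups, so a group-level COUNT is invalid there

Fix: Group first with HAVING COUNT(*) >= 2, then COUNT the resulting groups

Corrected query:
SELECT COUNT(*) FROM (SELECT location FROM sensors GROUP BY location HAVING COUNT(*) >= 2)

Result:
COUNT(*)
--------
2       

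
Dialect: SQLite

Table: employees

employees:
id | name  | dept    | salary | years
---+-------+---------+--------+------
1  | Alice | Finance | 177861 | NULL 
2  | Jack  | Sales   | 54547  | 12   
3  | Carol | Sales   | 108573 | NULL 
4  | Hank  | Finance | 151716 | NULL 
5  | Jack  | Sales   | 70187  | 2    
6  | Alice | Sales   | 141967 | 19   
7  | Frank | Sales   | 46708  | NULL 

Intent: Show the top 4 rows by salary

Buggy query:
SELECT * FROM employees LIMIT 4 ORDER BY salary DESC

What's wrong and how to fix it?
Bug: LIMIT must come after ORDER BY

Fix: Swap the clauses: ORDER BY first, then LIMIT

Corrected query:
SELECT * FROM employees ORDER BY salary DESC LIMIT 4

Result:
id | name  | dept    | salary | years
---+-------+---------+--------+------
1  | Alice | Finance | 177861 | NULL 
4  | Hank  | Finance | 151716 | NULL 
6  | Alice | Sales   | 141967 | 19   
3  | Carol | Sales   | 108573 | NULL 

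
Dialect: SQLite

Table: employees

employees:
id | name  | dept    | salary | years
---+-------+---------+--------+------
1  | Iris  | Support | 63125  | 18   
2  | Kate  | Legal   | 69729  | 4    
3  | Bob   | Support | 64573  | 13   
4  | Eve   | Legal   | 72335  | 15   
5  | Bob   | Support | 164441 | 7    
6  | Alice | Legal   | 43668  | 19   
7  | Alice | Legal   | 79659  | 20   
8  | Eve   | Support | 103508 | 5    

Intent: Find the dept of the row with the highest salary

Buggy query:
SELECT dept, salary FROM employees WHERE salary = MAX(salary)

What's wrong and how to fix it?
Bug: WHERE is evaluated per row; an aggregate over the whole table isn't defined there

Fix: Wrap MAX in a scalar subquery so WHERE compares against a single value

Corrected query:
SELECT dept, salary FROM employees WHERE salary = (SELECT MAX(salary) FROM employees)

Result:
dept    | salary
--------+-------
Support | 164441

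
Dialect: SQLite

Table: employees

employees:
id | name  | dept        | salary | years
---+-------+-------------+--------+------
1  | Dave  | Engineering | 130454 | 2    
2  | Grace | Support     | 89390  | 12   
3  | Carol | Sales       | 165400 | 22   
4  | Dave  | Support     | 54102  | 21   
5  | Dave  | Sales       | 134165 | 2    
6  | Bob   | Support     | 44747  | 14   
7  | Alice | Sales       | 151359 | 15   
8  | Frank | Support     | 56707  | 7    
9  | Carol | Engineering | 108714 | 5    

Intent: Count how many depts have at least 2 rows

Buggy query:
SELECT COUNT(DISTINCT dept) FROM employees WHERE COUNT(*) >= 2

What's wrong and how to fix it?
Bug: COUNT(*) cannot appear in WHERE; the per-group count doesn't exist yet

Fix: Use a subquery that GROUPs and filters with HAVING, then count its rows

Corrected query:
SELECT COUNT(*) FROM (SELECT dept FROM employees GROUP BY dept HAVING COUNT(*) >= 2)

Result:
COUNT(*)
--------
3       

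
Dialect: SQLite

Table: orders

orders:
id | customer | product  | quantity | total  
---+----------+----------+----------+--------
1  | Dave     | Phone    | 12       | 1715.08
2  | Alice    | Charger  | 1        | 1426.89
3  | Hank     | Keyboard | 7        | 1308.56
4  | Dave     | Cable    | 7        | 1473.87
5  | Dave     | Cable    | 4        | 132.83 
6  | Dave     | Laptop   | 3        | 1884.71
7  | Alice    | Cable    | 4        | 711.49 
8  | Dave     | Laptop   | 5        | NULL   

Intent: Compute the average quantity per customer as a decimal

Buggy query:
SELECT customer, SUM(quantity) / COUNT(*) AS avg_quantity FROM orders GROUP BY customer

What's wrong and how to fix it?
Bug: SUM(quantity) and COUNT(*) are both integers; the division truncates the fractional part

Fix: Cast one side to REAL so the division keeps the fractional part

Corrected query:
SELECT customer, SUM(quantity) * 1.0 / COUNT(*) AS avg_quantity FROM orders GROUP BY customer

Result:
customer | avg_quantity
---------+-------------
Alice    | 2.5         
Dave     | 6.2         
Hank     | 7           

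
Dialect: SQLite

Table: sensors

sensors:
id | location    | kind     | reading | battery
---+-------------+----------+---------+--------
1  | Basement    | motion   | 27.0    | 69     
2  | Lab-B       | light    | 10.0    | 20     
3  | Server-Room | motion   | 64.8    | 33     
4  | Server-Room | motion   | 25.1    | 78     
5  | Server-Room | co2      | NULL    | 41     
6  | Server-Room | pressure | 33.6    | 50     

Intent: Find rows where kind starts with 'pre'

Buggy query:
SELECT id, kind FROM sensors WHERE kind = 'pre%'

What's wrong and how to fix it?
Bug: '=' compares the literal string including the % character; pattern matching needs LIKE

Fix: Use LIKE for wildcard pattern matching

Corrected query:
SELECT id, kind FROM sensors WHERE kind LIKE 'pre%'

Result:
id | kind    
---+---------
6  | pressure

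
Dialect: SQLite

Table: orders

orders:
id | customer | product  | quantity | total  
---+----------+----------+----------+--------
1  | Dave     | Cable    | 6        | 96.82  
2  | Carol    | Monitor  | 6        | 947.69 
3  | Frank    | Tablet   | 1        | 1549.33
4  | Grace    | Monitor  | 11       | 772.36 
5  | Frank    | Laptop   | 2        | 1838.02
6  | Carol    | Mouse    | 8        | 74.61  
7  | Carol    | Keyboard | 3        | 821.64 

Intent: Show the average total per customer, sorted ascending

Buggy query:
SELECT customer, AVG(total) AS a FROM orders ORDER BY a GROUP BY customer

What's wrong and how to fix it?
Bug: ORDER BY appears before GROUP BY; SQL clause order requires GROUP BY first

Fix: Move ORDER BY to the end, after GROUP BY

Corrected query:
SELECT customer, AVG(total) AS a FROM orders GROUP BY customer ORDER BY a

Result:
customer | a         
---------+-----------
Dave     | 96.82     
Carol    | 614.646667
Grace    | 772.36    
Frank    | 1693.675  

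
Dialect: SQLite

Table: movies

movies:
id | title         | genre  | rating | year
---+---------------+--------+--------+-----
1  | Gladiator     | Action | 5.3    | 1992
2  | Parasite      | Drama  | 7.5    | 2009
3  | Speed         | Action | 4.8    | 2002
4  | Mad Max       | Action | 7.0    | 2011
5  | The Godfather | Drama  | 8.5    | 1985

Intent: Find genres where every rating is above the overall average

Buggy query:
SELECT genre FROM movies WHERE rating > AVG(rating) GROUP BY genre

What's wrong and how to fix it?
Bug: WHERE evaluates per row before aggregation, so AVG() is unavailable

Fix: Use a subquery for AVG and a HAVING MIN(...) filter so the condition holds for every row in the group

Corrected query:
SELECT genre FROM movies GROUP BY genre HAVING MIN(rating) > (SELECT AVG(rating) FROM movies)

Result:
genre
-----
Drama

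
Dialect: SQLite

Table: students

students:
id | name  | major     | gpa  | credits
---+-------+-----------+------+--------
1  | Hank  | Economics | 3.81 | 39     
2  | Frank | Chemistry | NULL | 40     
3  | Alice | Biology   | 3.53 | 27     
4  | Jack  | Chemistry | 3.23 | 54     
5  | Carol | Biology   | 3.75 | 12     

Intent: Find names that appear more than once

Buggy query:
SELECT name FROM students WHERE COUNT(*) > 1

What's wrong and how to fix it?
Bug: COUNT(*) is an aggregate and cannot be used in WHERE

Fix: Group first, then use HAVING for the count condition

Corrected query:
SELECT name FROM students GROUP BY name HAVING COUNT(*) > 1

Result:
(no rows)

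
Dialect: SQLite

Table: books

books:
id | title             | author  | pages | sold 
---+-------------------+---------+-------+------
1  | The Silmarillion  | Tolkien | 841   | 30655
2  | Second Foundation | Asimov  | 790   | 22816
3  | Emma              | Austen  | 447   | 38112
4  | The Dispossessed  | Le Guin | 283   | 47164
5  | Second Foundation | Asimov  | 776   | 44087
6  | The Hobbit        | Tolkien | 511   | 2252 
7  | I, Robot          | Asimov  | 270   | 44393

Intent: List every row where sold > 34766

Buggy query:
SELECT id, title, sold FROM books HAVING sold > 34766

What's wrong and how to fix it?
Bug: This is a non-aggregate query (no GROUP BY, no aggregates), so in SQLite the HAVING clause is invalid here; a row-level condition belongs in WHERE

Fix: Use WHERE for row-level filtering

Corrected query:
SELECT id, title, sold FROM books WHERE sold > 34766

Result:
id | title             | sold 
---+-------------------+------
3  | Emma              | 38112
4  | The Dispossessed  | 47164
5  | Second Foundation | 44087
7  | I, Robot          | 44393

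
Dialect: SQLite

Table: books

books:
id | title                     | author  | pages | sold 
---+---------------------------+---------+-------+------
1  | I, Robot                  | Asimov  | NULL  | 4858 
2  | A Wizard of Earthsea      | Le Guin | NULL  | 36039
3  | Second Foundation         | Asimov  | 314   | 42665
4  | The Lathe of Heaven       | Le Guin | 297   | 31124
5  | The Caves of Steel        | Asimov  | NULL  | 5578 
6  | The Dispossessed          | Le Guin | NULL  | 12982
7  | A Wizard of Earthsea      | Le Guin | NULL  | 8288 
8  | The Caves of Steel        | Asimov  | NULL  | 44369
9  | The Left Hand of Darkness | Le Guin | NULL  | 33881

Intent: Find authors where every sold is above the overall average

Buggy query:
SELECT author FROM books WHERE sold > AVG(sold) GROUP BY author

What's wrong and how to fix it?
Bug: AVG() is an aggregate; it can't sit directly in WHERE

Fix: Use a subquery for AVG and a HAVING MIN(...) filter so the condition holds for every row in the group

Corrected query:
SELECT author FROM books GROUP BY author HAVING MIN(sold) > (SELECT AVG(sold) FROM books)

Result:
(no rows)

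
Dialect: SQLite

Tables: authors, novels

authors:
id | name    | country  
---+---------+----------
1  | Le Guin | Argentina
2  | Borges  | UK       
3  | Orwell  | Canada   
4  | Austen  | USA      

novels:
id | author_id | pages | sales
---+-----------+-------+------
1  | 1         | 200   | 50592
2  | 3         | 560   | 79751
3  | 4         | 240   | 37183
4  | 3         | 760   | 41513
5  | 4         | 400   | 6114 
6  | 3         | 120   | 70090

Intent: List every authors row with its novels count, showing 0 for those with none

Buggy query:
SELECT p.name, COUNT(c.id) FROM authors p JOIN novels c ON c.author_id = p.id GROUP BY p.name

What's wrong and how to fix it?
Bug: An inner join excludes parents with zero children

Fix: Use LEFT JOIN so parents without children still appear (COUNT(c.id) gives 0)

Corrected query:
SELECT p.name, COUNT(c.id) FROM authors p LEFT JOIN novels c ON c.author_id = p.id GROUP BY p.name

Result:
name    | COUNT(c.id)
--------+------------
Austen  | 2          
Borges  | 0          
Le Guin | 1          
Orwell  | 3          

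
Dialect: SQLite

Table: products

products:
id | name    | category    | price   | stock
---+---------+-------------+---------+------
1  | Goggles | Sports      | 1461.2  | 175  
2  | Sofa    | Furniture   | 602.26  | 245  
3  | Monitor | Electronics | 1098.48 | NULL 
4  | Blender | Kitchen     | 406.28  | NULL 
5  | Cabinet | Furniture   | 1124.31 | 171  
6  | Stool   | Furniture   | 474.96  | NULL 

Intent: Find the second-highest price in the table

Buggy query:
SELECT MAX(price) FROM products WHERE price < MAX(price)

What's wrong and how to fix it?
Bug: The inner MAX is an aggregate inside WHERE, which is not allowed

Fix: Compute the overall MAX in a subquery, then take MAX of rows below it

Corrected query:
SELECT MAX(price) FROM products WHERE price < (SELECT MAX(price) FROM products)

Result:
MAX(price)
----------
1124.31   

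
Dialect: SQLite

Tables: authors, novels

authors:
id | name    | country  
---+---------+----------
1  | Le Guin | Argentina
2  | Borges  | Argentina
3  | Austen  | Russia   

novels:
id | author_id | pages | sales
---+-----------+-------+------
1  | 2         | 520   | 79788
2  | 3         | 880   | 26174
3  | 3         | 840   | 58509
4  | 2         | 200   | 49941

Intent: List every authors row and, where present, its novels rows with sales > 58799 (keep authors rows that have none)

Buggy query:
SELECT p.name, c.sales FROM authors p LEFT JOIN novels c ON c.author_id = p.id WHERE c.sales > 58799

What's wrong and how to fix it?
Bug: A WHERE condition on the right-hand table after LEFT JOIN drops unmatched parents

Fix: Move the right-table condition into the ON clause so unmatched parents are kept

Corrected query:
SELECT p.name, c.sales FROM authors p LEFT JOIN novels c ON c.author_id = p.id AND c.sales > 58799

Result:
name    | sales
--------+------
Le Guin | NULL 
Borges  | 79788
Austen  | NULL 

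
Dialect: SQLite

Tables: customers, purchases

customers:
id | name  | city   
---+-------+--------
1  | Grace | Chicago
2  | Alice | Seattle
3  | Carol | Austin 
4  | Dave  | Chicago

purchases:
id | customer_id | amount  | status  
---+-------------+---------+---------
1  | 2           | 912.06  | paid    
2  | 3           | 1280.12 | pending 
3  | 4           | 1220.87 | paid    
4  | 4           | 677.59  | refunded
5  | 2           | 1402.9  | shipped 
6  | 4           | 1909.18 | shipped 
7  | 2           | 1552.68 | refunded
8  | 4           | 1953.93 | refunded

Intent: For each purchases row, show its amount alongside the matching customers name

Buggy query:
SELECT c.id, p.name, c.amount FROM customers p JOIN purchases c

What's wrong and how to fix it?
Bug: Missing join condition: each purchases row is matched to all customers rows instead of just its own

Fix: Specify the join condition linking the foreign key to the parent id

Corrected query:
SELECT c.id, p.name, c.amount FROM customers p JOIN purchases c ON c.customer_id = p.id

Result:
id | name  | amount 
---+-------+--------
1  | Alice | 912.06 
2  | Carol | 1280.12
3  | Dave  | 1220.87
4  | Dave  | 677.59 
5  | Alice | 1402.9 
6  | Dave  | 1909.18
7  | Alice | 1552.68
8  | Dave  | 1953.93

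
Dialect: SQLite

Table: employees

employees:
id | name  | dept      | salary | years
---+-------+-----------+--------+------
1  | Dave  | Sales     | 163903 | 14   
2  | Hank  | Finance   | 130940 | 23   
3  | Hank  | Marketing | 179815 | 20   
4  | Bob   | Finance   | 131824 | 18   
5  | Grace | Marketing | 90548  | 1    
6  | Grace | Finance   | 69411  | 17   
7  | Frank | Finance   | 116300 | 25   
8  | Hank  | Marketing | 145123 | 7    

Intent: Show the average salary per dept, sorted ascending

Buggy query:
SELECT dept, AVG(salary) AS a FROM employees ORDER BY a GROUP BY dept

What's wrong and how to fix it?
Bug: GROUP BY must precede ORDER BY

Fix: Reorder: SELECT … FROM … GROUP BY … ORDER BY …

Corrected query:
SELECT dept, AVG(salary) AS a FROM employees GROUP BY dept ORDER BY a

Result:
dept      | a            
----------+--------------
Finance   | 112118.75    
Marketing | 138495.333333
Sales     | 163903       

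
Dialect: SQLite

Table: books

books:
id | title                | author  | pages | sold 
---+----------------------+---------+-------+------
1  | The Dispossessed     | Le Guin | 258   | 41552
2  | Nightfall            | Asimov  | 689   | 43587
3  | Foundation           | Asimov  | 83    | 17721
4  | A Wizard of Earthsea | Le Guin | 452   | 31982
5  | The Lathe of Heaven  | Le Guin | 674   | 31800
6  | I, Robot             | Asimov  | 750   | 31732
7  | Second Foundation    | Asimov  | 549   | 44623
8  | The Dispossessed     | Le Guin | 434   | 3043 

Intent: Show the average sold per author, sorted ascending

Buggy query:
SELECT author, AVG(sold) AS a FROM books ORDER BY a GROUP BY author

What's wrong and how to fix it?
Bug: GROUP BY must precede ORDER BY

Fix: Move ORDER BY to the end, after GROUP BY

Corrected query:
SELECT author, AVG(sold) AS a FROM books GROUP BY author ORDER BY a

Result:
author  | a       
--------+---------
Le Guin | 27094.25
Asimov  | 34415.75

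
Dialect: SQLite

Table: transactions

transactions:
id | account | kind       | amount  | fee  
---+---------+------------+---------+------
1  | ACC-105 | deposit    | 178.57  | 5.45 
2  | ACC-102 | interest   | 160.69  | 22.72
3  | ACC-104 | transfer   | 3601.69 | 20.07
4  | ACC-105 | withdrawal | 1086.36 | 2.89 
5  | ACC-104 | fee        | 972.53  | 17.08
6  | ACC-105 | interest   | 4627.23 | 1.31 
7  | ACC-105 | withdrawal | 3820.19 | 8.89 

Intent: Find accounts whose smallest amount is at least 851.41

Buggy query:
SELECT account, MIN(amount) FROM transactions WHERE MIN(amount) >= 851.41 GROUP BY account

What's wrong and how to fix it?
Bug: MIN() in WHERE is a misuse of aggregate

Fix: Replace WHERE with HAVING after the GROUP BY

Corrected query:
SELECT account, MIN(amount) FROM transactions GROUP BY account HAVING MIN(amount) >= 851.41

Result:
account | MIN(amount)
--------+------------
ACC-104 | 972.53     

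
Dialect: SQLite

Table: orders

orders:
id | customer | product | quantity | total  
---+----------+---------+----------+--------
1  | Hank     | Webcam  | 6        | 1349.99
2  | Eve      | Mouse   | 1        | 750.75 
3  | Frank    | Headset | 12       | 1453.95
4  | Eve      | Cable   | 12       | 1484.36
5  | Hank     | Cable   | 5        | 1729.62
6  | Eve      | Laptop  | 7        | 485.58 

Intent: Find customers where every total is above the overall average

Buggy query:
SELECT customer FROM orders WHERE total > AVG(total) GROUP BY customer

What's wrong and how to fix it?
Bug: WHERE evaluates per row before aggregation, so AVG() is unavailable

Fix: Use a subquery for AVG and a HAVING MIN(...) filter so the condition holds for every row in the group

Corrected query:
SELECT customer FROM orders GROUP BY customer HAVING MIN(total) > (SELECT AVG(total) FROM orders)

Result:
customer
--------
Frank   
Hank    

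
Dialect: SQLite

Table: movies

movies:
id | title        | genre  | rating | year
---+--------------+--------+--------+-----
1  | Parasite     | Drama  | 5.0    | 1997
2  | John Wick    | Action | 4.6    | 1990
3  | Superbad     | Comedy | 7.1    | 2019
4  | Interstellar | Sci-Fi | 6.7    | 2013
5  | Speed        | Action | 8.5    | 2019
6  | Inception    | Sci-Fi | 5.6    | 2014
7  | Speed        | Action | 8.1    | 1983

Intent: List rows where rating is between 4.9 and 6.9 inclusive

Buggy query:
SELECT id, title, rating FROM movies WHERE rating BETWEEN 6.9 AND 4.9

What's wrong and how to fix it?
Bug: BETWEEN expects the lower bound first; with 6.9 AND 4.9 the range is empty

Fix: Swap the bounds so the smaller value comes first

Corrected query:
SELECT id, title, rating FROM movies WHERE rating BETWEEN 4.9 AND 6.9

Result:
id | title        | rating
---+--------------+-------
1  | Parasite     | 5     
4  | Interstellar | 6.7   
6  | Inception    | 5.6   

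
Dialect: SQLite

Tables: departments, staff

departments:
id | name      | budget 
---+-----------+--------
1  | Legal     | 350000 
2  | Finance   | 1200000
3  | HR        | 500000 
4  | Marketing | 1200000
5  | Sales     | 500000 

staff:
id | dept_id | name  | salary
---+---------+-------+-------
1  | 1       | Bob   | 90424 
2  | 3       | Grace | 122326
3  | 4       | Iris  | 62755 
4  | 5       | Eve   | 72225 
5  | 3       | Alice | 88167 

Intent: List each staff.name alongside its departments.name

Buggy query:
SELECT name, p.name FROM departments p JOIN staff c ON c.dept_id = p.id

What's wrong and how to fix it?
Bug: Both tables have a 'name' column; the unqualified reference is ambiguous

Fix: Qualify the column with its table alias (c.name)

Corrected query:
SELECT c.name, p.name FROM departments p JOIN staff c ON c.dept_id = p.id

Result:
name  | name     
------+----------
Bob   | Legal    
Grace | HR       
Iris  | Marketing
Eve   | Sales    
Alice | HR       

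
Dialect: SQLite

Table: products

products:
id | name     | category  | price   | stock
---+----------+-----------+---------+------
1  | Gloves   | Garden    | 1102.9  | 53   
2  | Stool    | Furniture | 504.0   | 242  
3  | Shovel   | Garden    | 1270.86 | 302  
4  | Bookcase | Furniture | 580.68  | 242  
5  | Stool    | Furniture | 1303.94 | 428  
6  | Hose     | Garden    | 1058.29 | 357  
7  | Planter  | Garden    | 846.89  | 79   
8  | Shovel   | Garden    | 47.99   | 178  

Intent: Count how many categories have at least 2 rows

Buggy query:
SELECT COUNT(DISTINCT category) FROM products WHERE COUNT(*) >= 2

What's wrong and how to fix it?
Bug: COUNT(*) cannot appear in WHERE; the per-group count doesn't exist yet

Fix: Group first with HAVING COUNT(*) >= 2, then COUNT the resulting groups

Corrected query:
SELECT COUNT(*) FROM (SELECT category FROM products GROUP BY category HAVING COUNT(*) >= 2)

Result:
COUNT(*)
--------
2       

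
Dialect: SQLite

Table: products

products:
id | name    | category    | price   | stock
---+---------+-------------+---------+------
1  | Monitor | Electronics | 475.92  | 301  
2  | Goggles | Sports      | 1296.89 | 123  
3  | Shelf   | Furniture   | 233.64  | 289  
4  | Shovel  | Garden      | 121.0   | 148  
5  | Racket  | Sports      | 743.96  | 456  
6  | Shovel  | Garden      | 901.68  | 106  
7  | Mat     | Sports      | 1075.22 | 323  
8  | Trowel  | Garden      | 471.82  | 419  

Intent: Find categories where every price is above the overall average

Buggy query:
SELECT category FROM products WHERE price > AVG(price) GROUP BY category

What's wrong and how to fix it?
Bug: WHERE evaluates per row before aggregation, so AVG() is unavailable

Fix: Use a subquery for AVG and a HAVING MIN(...) filter so the condition holds for every row in the group

Corrected query:
SELECT category FROM products GROUP BY category HAVING MIN(price) > (SELECT AVG(price) FROM products)

Result:
category
--------
Sports  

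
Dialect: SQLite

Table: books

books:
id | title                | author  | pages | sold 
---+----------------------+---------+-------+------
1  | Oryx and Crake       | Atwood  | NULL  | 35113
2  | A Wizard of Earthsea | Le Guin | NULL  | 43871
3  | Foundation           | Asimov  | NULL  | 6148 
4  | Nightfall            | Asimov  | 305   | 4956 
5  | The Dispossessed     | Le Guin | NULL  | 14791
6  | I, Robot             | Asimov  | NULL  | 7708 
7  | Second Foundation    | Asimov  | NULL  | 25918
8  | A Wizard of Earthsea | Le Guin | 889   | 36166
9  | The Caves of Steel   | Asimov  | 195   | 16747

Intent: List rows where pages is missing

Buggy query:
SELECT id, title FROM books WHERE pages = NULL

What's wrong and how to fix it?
Bug: '= NULL' is always unknown in SQL three-valued logic, so no rows match

Fix: Use IS NULL to test for NULL

Corrected query:
SELECT id, title FROM books WHERE pages IS NULL

Result:
id | title               
---+---------------------
1  | Oryx and Crake      
2  | A Wizard of Earthsea
3  | Foundation          
5  | The Dispossessed    
6  | I, Robot            
7  | Second Foundation   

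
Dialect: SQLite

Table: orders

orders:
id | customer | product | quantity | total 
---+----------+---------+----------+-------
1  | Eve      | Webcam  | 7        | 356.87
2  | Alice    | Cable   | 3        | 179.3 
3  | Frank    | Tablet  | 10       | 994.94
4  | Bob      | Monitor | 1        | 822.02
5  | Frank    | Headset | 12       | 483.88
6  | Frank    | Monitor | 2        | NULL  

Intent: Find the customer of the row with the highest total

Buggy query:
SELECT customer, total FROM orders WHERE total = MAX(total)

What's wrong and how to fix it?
Bug: MAX(total) is an aggregate and cannot be used directly in WHERE

Fix: Wrap MAX in a scalar subquery so WHERE compares against a single value

Corrected query:
SELECT customer, total FROM orders WHERE total = (SELECT MAX(total) FROM orders)

Result:
customer | total 
---------+-------
Frank    | 994.94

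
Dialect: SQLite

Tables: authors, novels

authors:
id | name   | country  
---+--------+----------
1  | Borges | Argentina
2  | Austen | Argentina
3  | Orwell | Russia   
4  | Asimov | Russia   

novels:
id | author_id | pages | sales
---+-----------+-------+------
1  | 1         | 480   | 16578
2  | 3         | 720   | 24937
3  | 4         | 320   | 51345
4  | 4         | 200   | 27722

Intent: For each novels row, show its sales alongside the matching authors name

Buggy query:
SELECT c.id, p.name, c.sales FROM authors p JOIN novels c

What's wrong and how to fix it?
Bug: Missing join condition: each novels row is matched to all authors rows instead of just its own

Fix: Specify the join condition linking the foreign key to the parent id

Corrected query:
SELECT c.id, p.name, c.sales FROM authors p JOIN novels c ON c.author_id = p.id

Result:
id | name   | sales
---+--------+------
1  | Borges | 16578
2  | Orwell | 24937
3  | Asimov | 51345
4  | Asimov | 27722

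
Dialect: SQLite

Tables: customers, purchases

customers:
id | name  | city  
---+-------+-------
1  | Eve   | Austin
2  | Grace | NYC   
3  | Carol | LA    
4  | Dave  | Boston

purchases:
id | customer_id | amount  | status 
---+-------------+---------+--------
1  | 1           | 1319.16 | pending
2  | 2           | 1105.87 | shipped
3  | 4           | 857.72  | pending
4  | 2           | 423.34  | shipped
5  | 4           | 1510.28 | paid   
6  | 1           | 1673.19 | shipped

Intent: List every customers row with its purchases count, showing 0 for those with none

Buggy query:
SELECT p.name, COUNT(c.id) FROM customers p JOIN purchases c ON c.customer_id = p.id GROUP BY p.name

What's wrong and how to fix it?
Bug: An inner join excludes parents with zero children

Fix: Switch to LEFT JOIN to retain unmatched parent rows

Corrected query:
SELECT p.name, COUNT(c.id) FROM customers p LEFT JOIN purchases c ON c.customer_id = p.id GROUP BY p.name

Result:
name  | COUNT(c.id)
------+------------
Carol | 0          
Dave  | 2          
Eve   | 2          
Grace | 2          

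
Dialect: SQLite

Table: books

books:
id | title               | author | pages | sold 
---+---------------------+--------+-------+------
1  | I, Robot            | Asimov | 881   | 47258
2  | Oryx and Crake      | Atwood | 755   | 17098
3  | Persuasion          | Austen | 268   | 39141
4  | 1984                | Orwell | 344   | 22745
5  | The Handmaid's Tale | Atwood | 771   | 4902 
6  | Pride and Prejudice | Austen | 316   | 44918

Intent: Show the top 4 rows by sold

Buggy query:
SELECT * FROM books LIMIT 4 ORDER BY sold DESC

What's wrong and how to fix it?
Bug: LIMIT must come after ORDER BY

Fix: Sort with ORDER BY, then apply LIMIT

Corrected query:
SELECT * FROM books ORDER BY sold DESC LIMIT 4

Result:
id | title               | author | pages | sold 
---+---------------------+--------+-------+------
1  | I, Robot            | Asimov | 881   | 47258
6  | Pride and Prejudice | Austen | 316   | 44918
3  | Persuasion          | Austen | 268   | 39141
4  | 1984                | Orwell | 344   | 22745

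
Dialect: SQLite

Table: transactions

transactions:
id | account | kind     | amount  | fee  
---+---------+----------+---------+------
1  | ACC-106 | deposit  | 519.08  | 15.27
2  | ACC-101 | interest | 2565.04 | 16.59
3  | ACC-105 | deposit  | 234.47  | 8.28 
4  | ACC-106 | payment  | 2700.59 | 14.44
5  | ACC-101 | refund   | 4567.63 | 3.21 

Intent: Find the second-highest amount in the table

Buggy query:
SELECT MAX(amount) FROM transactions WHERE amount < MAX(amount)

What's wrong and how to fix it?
Bug: The inner MAX is an aggregate inside WHERE, which is not allowed

Fix: Compute the overall MAX in a subquery, then take MAX of rows below it

Corrected query:
SELECT MAX(amount) FROM transactions WHERE amount < (SELECT MAX(amount) FROM transactions)

Result:
MAX(amount)
-----------
2700.59    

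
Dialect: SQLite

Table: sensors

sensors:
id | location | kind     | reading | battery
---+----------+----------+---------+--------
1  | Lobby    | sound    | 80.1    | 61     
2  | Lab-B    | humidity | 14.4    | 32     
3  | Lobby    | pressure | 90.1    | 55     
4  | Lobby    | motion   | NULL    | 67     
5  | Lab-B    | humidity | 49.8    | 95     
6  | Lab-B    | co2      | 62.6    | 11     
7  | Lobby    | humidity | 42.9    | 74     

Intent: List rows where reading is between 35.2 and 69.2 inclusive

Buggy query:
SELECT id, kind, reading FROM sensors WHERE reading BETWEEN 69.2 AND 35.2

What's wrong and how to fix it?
Bug: The bounds are reversed; BETWEEN a AND b requires a <= b to match anything

Fix: Swap the bounds so the smaller value comes first

Corrected query:
SELECT id, kind, reading FROM sensors WHERE reading BETWEEN 35.2 AND 69.2

Result:
id | kind     | reading
---+----------+--------
5  | humidity | 49.8   
6  | co2      | 62.6   
7  | humidity | 42.9   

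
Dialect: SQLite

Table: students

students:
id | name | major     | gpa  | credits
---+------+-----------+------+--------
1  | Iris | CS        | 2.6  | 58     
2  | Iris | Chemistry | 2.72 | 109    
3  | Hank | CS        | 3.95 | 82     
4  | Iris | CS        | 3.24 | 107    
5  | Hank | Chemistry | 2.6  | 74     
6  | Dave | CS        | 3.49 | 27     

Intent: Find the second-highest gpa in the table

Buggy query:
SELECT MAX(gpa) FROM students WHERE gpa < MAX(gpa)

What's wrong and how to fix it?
Bug: The inner MAX is an aggregate inside WHERE, which is not allowed

Fix: Put the inner MAX in a scalar subquery

Corrected query:
SELECT MAX(gpa) FROM students WHERE gpa < (SELECT MAX(gpa) FROM students)

Result:
MAX(gpa)
--------
3.49    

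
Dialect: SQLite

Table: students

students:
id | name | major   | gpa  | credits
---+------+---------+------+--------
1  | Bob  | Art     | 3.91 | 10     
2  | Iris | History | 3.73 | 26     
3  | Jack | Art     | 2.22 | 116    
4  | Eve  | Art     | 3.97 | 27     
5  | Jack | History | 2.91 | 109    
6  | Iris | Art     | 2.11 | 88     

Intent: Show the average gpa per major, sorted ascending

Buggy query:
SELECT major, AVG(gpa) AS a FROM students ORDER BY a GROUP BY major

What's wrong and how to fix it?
Bug: GROUP BY must precede ORDER BY

Fix: Move ORDER BY to the end, after GROUP BY

Corrected query:
SELECT major, AVG(gpa) AS a FROM students GROUP BY major ORDER BY a

Result:
major   | a     
--------+-------
Art     | 3.0525
History | 3.32  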